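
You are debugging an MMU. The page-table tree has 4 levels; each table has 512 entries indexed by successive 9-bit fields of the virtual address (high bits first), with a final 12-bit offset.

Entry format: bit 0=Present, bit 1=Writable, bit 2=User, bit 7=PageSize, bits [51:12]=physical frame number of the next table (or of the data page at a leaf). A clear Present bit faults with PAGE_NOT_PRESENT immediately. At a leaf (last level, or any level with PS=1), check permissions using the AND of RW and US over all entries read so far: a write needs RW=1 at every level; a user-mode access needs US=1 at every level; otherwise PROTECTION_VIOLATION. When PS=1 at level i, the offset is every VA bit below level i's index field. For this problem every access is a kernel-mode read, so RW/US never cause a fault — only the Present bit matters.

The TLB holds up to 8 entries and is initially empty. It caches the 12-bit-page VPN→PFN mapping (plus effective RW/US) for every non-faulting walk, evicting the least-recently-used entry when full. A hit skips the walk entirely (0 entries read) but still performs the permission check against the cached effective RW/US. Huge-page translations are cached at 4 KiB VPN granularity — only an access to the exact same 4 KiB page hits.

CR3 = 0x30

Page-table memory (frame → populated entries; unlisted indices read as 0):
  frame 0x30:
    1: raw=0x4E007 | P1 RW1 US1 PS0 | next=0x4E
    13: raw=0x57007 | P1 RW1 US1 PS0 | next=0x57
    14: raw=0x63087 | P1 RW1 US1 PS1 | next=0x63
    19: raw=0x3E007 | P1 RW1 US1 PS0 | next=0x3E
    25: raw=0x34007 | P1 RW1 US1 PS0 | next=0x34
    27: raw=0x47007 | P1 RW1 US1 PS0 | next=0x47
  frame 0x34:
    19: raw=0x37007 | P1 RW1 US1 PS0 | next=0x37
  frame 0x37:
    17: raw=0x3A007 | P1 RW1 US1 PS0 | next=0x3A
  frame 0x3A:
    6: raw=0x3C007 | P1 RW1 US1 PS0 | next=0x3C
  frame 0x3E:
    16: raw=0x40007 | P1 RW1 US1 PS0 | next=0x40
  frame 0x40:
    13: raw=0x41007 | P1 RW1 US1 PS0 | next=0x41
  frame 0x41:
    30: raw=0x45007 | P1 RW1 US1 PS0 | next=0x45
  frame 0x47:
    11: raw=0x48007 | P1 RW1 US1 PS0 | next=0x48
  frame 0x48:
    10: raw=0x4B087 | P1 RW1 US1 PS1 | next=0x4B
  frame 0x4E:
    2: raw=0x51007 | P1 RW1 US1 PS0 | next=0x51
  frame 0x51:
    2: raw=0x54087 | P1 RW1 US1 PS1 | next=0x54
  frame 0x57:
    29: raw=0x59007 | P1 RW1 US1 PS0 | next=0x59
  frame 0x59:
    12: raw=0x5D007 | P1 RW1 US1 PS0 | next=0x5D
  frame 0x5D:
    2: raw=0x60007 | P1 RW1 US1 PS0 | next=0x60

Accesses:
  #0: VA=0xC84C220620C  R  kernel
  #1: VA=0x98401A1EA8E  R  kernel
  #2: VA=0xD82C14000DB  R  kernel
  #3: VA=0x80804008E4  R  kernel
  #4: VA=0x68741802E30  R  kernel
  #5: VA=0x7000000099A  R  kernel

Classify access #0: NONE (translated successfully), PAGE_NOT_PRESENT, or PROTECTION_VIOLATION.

Walk each access:
#0 VA=0xC84C220620C (r,kernel):
  L0: frame=0x30 idx=25 entry=0x34007 [P=1 RW=1 US=1 PS=0]
  L1: frame=0x34 idx=19 entry=0x37007 [P=1 RW=1 US=1 PS=0]
  L2: frame=0x37 idx=17 entry=0x3A007 [P=1 RW=1 US=1 PS=0]
  L3: frame=0x3A idx=6 entry=0x3C007 [P=1 RW=1 US=1 PS=0]
  → PA=0x3C20C  (4 entries read)
#1 VA=0x98401A1EA8E (r,kernel):
  L0: frame=0x30 idx=19 entry=0x3E007 [P=1 RW=1 US=1 PS=0]
  L1: frame=0x3E idx=16 entry=0x40007 [P=1 RW=1 US=1 PS=0]
  L2: frame=0x40 idx=13 entry=0x41007 [P=1 RW=1 US=1 PS=0]
  L3: frame=0x41 idx=30 entry=0x45007 [P=1 RW=1 US=1 PS=0]
  → PA=0x45A8E  (4 entries read)
#2 VA=0xD82C14000DB (r,kernel):
  L0: frame=0x30 idx=27 entry=0x47007 [P=1 RW=1 US=1 PS=0]
  L1: frame=0x47 idx=11 entry=0x48007 [P=1 RW=1 US=1 PS=0]
  L2: frame=0x48 idx=10 entry=0x4B087 [P=1 RW=1 US=1 PS=1]
  → PA=0x4B0DB (huge @L2)  (3 entries read)
#3 VA=0x80804008E4 (r,kernel):
  L0: frame=0x30 idx=1 entry=0x4E007 [P=1 RW=1 US=1 PS=0]
  L1: frame=0x4E idx=2 entry=0x51007 [P=1 RW=1 US=1 PS=0]
  L2: frame=0x51 idx=2 entry=0x54087 [P=1 RW=1 US=1 PS=1]
  → PA=0x548E4 (huge @L2)  (3 entries read)
#4 VA=0x68741802E30 (r,kernel):
  L0: frame=0x30 idx=13 entry=0x57007 [P=1 RW=1 US=1 PS=0]
  L1: frame=0x57 idx=29 entry=0x59007 [P=1 RW=1 US=1 PS=0]
  L2: frame=0x59 idx=12 entry=0x5D007 [P=1 RW=1 US=1 PS=0]
  L3: frame=0x5D idx=2 entry=0x60007 [P=1 RW=1 US=1 PS=0]
  → PA=0x60E30  (4 entries read)
#5 VA=0x7000000099A (r,kernel):
  L0: frame=0x30 idx=14 entry=0x63087 [P=1 RW=1 US=1 PS=1]
  → PA=0x6399A (huge @L0)  (1 entries read)

Access #0 fault: NONE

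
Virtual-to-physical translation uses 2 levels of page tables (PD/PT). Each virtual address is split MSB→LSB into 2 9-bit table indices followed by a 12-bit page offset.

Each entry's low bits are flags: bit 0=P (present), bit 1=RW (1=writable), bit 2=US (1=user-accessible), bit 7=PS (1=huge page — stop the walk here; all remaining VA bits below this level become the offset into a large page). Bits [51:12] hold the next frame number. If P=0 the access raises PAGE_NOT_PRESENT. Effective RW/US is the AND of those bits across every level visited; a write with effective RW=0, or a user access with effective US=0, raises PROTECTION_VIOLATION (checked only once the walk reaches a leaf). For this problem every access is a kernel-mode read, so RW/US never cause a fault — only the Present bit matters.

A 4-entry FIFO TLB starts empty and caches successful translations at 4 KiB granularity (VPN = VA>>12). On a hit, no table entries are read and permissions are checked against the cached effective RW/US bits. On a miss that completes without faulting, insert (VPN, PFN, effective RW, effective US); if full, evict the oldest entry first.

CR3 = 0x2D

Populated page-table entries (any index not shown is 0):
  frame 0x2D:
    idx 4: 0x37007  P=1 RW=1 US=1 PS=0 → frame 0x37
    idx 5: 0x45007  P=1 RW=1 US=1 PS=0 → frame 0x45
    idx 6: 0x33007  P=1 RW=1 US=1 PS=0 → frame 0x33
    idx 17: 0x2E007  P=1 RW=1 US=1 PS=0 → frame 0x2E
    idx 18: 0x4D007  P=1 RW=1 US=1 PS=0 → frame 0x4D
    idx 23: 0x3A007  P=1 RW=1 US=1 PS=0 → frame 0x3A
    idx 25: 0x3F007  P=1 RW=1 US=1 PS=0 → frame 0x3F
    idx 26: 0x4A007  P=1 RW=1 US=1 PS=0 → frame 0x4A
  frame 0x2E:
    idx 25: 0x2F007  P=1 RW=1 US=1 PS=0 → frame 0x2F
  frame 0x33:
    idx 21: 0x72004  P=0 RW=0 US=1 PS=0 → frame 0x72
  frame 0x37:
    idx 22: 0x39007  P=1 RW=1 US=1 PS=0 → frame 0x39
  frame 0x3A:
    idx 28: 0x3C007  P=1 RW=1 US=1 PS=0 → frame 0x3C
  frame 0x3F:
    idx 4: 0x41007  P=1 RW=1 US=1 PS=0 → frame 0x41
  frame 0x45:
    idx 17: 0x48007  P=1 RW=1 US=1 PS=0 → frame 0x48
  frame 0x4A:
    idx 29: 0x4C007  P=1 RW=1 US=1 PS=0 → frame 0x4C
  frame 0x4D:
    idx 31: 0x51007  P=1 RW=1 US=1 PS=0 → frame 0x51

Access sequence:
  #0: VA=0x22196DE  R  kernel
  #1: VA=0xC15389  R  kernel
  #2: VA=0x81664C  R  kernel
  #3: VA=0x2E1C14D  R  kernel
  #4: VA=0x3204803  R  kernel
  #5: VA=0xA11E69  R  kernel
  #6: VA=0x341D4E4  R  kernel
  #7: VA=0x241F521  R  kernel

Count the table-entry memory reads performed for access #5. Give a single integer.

Walk each access:
#0 VA=0x22196DE (r,kernel):
  L0 @0x2D[17] → 0x2E007  P=1,RW=1,US=1,PS=0
  L1 @0x2E[25] → 0x2F007  P=1,RW=1,US=1,PS=0
  → PA=0x2F6DE  (2 entries read)
#1 VA=0xC15389 (r,kernel):
  L0 @0x2D[6] → 0x33007  P=1,RW=1,US=1,PS=0
  L1 @0x33[21] → 0x72004  P=0,RW=0,US=1,PS=0
  → PAGE_NOT_PRESENT  (2 entries read)
#2 VA=0x81664C (r,kernel):
  L0 @0x2D[4] → 0x37007  P=1,RW=1,US=1,PS=0
  L1 @0x37[22] → 0x39007  P=1,RW=1,US=1,PS=0
  → PA=0x3964C  (2 entries read)
#3 VA=0x2E1C14D (r,kernel):
  L0 @0x2D[23] → 0x3A007  P=1,RW=1,US=1,PS=0
  L1 @0x3A[28] → 0x3C007  P=1,RW=1,US=1,PS=0
  → PA=0x3C14D  (2 entries read)
#4 VA=0x3204803 (r,kernel):
  L0 @0x2D[25] → 0x3F007  P=1,RW=1,US=1,PS=0
  L1 @0x3F[4] → 0x41007  P=1,RW=1,US=1,PS=0
  → PA=0x41803  (2 entries read)
#5 VA=0xA11E69 (r,kernel):
  L0 @0x2D[5] → 0x45007  P=1,RW=1,US=1,PS=0
  L1 @0x45[17] → 0x48007  P=1,RW=1,US=1,PS=0
  → PA=0x48E69  (2 entries read)
#6 VA=0x341D4E4 (r,kernel):
  L0 @0x2D[26] → 0x4A007  P=1,RW=1,US=1,PS=0
  L1 @0x4A[29] → 0x4C007  P=1,RW=1,US=1,PS=0
  → PA=0x4C4E4  (2 entries read)
#7 VA=0x241F521 (r,kernel):
  L0 @0x2D[18] → 0x4D007  P=1,RW=1,US=1,PS=0
  L1 @0x4D[31] → 0x51007  P=1,RW=1,US=1,PS=0
  → PA=0x51521  (2 entries read)

Entries read for #5: 2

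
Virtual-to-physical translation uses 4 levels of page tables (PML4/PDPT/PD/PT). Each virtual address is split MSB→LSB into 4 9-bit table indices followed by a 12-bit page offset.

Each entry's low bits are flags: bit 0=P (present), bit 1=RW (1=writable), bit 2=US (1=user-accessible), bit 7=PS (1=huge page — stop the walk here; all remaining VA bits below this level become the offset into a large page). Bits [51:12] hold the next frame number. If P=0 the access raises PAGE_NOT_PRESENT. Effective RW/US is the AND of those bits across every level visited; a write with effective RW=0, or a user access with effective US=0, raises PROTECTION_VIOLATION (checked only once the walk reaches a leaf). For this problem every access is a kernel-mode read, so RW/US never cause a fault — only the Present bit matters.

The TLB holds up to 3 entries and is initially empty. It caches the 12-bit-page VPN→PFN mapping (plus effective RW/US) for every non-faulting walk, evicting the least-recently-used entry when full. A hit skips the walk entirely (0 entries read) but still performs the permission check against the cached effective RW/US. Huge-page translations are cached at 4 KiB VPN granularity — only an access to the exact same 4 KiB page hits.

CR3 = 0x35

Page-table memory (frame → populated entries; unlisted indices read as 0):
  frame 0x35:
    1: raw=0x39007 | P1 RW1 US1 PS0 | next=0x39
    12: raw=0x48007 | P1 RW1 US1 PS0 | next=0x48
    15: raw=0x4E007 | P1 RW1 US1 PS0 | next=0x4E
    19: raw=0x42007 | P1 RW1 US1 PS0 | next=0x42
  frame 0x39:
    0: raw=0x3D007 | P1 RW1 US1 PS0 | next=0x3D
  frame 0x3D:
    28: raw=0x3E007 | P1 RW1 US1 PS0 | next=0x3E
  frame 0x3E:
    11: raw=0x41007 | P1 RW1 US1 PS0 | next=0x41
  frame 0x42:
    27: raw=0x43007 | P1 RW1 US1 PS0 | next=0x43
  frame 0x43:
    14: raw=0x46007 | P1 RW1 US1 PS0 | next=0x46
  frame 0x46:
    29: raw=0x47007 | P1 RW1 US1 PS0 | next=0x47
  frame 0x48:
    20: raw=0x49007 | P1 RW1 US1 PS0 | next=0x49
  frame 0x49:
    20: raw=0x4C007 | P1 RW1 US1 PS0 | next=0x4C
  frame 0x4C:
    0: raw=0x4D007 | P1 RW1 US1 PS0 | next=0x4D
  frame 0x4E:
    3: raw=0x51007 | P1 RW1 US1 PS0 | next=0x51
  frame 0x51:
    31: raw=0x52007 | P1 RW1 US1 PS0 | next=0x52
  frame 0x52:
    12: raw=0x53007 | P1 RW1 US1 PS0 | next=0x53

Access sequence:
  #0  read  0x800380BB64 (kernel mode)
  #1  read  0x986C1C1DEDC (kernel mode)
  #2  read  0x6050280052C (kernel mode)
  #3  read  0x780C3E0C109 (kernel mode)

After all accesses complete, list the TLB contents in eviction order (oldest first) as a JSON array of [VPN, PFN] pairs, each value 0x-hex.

Walk each access:
#0 VA=0x800380BB64 (r,kernel):
  [0] read 0x35 idx=1: raw=0x39007 flags P=1 W=1 U=1 S=0
  [1] read 0x39 idx=0: raw=0x3D007 flags P=1 W=1 U=1 S=0
  [2] read 0x3D idx=28: raw=0x3E007 flags P=1 W=1 U=1 S=0
  [3] read 0x3E idx=11: raw=0x41007 flags P=1 W=1 U=1 S=0
  → PA=0x41B64  (4 entries read)
#1 VA=0x986C1C1DEDC (r,kernel):
  [0] read 0x35 idx=19: raw=0x42007 flags P=1 W=1 U=1 S=0
  [1] read 0x42 idx=27: raw=0x43007 flags P=1 W=1 U=1 S=0
  [2] read 0x43 idx=14: raw=0x46007 flags P=1 W=1 U=1 S=0
  [3] read 0x46 idx=29: raw=0x47007 flags P=1 W=1 U=1 S=0
  → PA=0x47EDC  (4 entries read)
#2 VA=0x6050280052C (r,kernel):
  [0] read 0x35 idx=12: raw=0x48007 flags P=1 W=1 U=1 S=0
  [1] read 0x48 idx=20: raw=0x49007 flags P=1 W=1 U=1 S=0
  [2] read 0x49 idx=20: raw=0x4C007 flags P=1 W=1 U=1 S=0
  [3] read 0x4C idx=0: raw=0x4D007 flags P=1 W=1 U=1 S=0
  → PA=0x4D52C  (4 entries read)
#3 VA=0x780C3E0C109 (r,kernel):
  [0] read 0x35 idx=15: raw=0x4E007 flags P=1 W=1 U=1 S=0
  [1] read 0x4E idx=3: raw=0x51007 flags P=1 W=1 U=1 S=0
  [2] read 0x51 idx=31: raw=0x52007 flags P=1 W=1 U=1 S=0
  [3] read 0x52 idx=12: raw=0x53007 flags P=1 W=1 U=1 S=0
  → PA=0x53109  (4 entries read)

TLB: [["0x986C1C1D", "0x47"], ["0x60502800", "0x4D"], ["0x780C3E0C", "0x53"]]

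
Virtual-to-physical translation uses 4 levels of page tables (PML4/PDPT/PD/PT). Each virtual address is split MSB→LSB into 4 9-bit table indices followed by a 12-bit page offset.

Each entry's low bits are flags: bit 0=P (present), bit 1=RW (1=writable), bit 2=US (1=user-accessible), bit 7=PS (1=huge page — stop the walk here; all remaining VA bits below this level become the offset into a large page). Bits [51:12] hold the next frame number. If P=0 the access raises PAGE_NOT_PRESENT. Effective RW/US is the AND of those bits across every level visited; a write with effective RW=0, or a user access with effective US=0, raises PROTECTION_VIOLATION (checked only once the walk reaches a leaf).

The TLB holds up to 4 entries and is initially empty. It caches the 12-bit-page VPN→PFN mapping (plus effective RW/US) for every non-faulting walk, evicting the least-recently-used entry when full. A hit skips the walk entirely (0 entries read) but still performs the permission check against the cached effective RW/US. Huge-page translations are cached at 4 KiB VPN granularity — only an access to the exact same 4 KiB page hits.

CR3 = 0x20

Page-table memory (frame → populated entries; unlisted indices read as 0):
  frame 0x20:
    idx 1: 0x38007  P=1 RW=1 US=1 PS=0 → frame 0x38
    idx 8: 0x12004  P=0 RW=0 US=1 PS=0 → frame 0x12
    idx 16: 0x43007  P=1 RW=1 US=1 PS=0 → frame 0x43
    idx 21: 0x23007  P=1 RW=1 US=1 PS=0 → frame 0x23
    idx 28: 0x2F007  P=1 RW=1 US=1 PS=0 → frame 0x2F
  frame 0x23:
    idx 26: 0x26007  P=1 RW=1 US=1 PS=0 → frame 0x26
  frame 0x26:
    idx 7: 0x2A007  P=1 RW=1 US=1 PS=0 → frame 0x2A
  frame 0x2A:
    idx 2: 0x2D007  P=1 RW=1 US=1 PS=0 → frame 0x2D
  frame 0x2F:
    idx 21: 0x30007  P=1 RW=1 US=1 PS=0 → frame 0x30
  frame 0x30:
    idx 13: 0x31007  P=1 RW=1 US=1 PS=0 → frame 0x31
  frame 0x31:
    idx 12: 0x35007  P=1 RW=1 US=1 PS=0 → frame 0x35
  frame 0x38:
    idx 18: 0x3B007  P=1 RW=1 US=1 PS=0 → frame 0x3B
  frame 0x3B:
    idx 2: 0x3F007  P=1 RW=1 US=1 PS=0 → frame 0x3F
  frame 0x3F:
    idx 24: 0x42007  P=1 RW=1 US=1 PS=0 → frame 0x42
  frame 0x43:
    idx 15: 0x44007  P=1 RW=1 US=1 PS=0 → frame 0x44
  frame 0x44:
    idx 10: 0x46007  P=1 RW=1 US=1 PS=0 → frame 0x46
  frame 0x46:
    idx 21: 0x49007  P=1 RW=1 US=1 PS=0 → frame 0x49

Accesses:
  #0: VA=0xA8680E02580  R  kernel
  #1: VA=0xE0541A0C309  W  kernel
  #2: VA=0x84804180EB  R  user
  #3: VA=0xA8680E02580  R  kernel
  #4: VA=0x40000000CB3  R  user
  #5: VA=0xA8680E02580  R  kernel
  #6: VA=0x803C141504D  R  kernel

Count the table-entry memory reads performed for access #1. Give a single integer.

Trace:
#0 VA=0xA8680E02580 (r,kernel):
  L0: frame=0x20 idx=21 entry=0x23007 [P=1 RW=1 US=1 PS=0]
  L1: frame=0x23 idx=26 entry=0x26007 [P=1 RW=1 US=1 PS=0]
  L2: frame=0x26 idx=7 entry=0x2A007 [P=1 RW=1 US=1 PS=0]
  L3: frame=0x2A idx=2 entry=0x2D007 [P=1 RW=1 US=1 PS=0]
  ⇒ phys 0x2D580  [4 reads]
#1 VA=0xE0541A0C309 (w,kernel):
  L0: frame=0x20 idx=28 entry=0x2F007 [P=1 RW=1 US=1 PS=0]
  L1: frame=0x2F idx=21 entry=0x30007 [P=1 RW=1 US=1 PS=0]
  L2: frame=0x30 idx=13 entry=0x31007 [P=1 RW=1 US=1 PS=0]
  L3: frame=0x31 idx=12 entry=0x35007 [P=1 RW=1 US=1 PS=0]
  ⇒ phys 0x35309  [4 reads]
#2 VA=0x84804180EB (r,user):
  L0: frame=0x20 idx=1 entry=0x38007 [P=1 RW=1 US=1 PS=0]
  L1: frame=0x38 idx=18 entry=0x3B007 [P=1 RW=1 US=1 PS=0]
  L2: frame=0x3B idx=2 entry=0x3F007 [P=1 RW=1 US=1 PS=0]
  L3: frame=0x3F idx=24 entry=0x42007 [P=1 RW=1 US=1 PS=0]
  ⇒ phys 0x420EB  [4 reads]
#3 VA=0xA8680E02580 (r,kernel):
  TLB hit vpn=0xA8680E02 → PA=0x2D580
#4 VA=0x40000000CB3 (r,user):
  L0: frame=0x20 idx=8 entry=0x12004 [P=0 RW=0 US=1 PS=0]
  → PAGE_NOT_PRESENT  (1 entries read)
#5 VA=0xA8680E02580 (r,kernel):
  TLB hit vpn=0xA8680E02 → PA=0x2D580
#6 VA=0x803C141504D (r,kernel):
  L0: frame=0x20 idx=16 entry=0x43007 [P=1 RW=1 US=1 PS=0]
  L1: frame=0x43 idx=15 entry=0x44007 [P=1 RW=1 US=1 PS=0]
  L2: frame=0x44 idx=10 entry=0x46007 [P=1 RW=1 US=1 PS=0]
  L3: frame=0x46 idx=21 entry=0x49007 [P=1 RW=1 US=1 PS=0]
  ⇒ phys 0x4904D  [4 reads]

Entries read for #1: 4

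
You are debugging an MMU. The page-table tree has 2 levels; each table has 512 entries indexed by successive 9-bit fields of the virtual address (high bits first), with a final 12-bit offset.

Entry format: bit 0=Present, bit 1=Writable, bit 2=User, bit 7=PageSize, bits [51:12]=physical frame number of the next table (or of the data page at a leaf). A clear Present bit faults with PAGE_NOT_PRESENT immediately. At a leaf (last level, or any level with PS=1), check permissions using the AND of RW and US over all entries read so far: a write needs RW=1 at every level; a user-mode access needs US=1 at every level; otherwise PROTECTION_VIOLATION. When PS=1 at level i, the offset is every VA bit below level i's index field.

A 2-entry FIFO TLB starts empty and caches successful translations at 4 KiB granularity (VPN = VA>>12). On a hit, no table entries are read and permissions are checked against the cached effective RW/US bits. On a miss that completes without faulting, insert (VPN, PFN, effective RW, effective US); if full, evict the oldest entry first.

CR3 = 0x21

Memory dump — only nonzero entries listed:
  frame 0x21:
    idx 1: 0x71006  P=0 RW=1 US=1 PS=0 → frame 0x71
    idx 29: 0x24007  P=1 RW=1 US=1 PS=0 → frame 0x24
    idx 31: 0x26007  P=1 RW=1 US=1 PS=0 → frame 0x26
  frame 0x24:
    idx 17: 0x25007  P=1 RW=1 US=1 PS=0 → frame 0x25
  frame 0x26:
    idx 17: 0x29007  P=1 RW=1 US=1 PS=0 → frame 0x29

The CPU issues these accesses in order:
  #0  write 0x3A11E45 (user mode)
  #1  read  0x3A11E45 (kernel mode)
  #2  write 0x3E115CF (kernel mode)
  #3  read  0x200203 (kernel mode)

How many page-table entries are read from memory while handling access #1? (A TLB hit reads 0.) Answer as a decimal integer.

Per-access translation:
#0 VA=0x3A11E45 (w,user):
  L0: frame=0x21 idx=29 entry=0x24007 [P=1 RW=1 US=1 PS=0]
  L1: frame=0x24 idx=17 entry=0x25007 [P=1 RW=1 US=1 PS=0]
  ✓ 0x25E45  — 2 lookups
#1 VA=0x3A11E45 (r,kernel):
  TLB hit vpn=0x3A11 → PA=0x25E45
#2 VA=0x3E115CF (w,kernel):
  L0: frame=0x21 idx=31 entry=0x26007 [P=1 RW=1 US=1 PS=0]
  L1: frame=0x26 idx=17 entry=0x29007 [P=1 RW=1 US=1 PS=0]
  ✓ 0x295CF  — 2 lookups
#3 VA=0x200203 (r,kernel):
  L0: frame=0x21 idx=1 entry=0x71006 [P=0 RW=1 US=1 PS=0]
  → PAGE_NOT_PRESENT  (1 entries read)

Entries read for #1: 0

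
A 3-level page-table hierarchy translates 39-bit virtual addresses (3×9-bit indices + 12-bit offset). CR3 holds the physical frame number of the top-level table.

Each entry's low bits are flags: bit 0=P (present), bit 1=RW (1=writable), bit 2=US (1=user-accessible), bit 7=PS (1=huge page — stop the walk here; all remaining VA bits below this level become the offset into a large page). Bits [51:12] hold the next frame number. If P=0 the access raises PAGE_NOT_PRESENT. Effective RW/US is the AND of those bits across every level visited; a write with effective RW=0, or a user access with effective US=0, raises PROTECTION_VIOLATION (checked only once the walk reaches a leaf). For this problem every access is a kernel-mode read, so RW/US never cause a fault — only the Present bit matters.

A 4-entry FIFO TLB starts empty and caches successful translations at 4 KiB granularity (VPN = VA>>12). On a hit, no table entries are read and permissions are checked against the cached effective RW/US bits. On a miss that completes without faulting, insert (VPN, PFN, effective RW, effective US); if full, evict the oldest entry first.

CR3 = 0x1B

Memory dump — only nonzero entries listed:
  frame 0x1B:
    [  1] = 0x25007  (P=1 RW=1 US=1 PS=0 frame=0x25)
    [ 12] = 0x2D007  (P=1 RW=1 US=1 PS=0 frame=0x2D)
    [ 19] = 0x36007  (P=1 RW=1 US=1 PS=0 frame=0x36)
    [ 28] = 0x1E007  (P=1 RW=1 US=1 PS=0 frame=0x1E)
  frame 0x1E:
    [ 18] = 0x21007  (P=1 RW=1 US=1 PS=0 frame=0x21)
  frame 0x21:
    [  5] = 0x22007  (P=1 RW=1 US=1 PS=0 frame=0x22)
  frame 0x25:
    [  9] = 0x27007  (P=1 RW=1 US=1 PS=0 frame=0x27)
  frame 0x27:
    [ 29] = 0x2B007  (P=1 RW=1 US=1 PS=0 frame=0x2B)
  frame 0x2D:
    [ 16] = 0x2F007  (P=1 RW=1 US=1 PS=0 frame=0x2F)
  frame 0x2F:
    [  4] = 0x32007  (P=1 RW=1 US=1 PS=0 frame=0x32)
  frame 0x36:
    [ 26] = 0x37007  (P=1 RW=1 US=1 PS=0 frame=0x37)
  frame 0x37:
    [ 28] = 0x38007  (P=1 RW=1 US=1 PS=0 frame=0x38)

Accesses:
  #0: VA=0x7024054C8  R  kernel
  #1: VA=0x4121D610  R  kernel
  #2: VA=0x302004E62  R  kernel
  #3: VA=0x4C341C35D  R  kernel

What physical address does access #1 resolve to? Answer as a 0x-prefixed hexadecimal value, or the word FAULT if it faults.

Walk each access:
#0 VA=0x7024054C8 (r,kernel):
  L0: frame=0x1B idx=28 entry=0x1E007 [P=1 RW=1 US=1 PS=0]
  L1: frame=0x1E idx=18 entry=0x21007 [P=1 RW=1 US=1 PS=0]
  L2: frame=0x21 idx=5 entry=0x22007 [P=1 RW=1 US=1 PS=0]
  ⇒ phys 0x224C8  [3 reads]
#1 VA=0x4121D610 (r,kernel):
  L0: frame=0x1B idx=1 entry=0x25007 [P=1 RW=1 US=1 PS=0]
  L1: frame=0x25 idx=9 entry=0x27007 [P=1 RW=1 US=1 PS=0]
  L2: frame=0x27 idx=29 entry=0x2B007 [P=1 RW=1 US=1 PS=0]
  ⇒ phys 0x2B610  [3 reads]
#2 VA=0x302004E62 (r,kernel):
  L0: frame=0x1B idx=12 entry=0x2D007 [P=1 RW=1 US=1 PS=0]
  L1: frame=0x2D idx=16 entry=0x2F007 [P=1 RW=1 US=1 PS=0]
  L2: frame=0x2F idx=4 entry=0x32007 [P=1 RW=1 US=1 PS=0]
  ⇒ phys 0x32E62  [3 reads]
#3 VA=0x4C341C35D (r,kernel):
  L0: frame=0x1B idx=19 entry=0x36007 [P=1 RW=1 US=1 PS=0]
  L1: frame=0x36 idx=26 entry=0x37007 [P=1 RW=1 US=1 PS=0]
  L2: frame=0x37 idx=28 entry=0x38007 [P=1 RW=1 US=1 PS=0]
  ⇒ phys 0x3835D  [3 reads]

Access #1 PA: 0x2B610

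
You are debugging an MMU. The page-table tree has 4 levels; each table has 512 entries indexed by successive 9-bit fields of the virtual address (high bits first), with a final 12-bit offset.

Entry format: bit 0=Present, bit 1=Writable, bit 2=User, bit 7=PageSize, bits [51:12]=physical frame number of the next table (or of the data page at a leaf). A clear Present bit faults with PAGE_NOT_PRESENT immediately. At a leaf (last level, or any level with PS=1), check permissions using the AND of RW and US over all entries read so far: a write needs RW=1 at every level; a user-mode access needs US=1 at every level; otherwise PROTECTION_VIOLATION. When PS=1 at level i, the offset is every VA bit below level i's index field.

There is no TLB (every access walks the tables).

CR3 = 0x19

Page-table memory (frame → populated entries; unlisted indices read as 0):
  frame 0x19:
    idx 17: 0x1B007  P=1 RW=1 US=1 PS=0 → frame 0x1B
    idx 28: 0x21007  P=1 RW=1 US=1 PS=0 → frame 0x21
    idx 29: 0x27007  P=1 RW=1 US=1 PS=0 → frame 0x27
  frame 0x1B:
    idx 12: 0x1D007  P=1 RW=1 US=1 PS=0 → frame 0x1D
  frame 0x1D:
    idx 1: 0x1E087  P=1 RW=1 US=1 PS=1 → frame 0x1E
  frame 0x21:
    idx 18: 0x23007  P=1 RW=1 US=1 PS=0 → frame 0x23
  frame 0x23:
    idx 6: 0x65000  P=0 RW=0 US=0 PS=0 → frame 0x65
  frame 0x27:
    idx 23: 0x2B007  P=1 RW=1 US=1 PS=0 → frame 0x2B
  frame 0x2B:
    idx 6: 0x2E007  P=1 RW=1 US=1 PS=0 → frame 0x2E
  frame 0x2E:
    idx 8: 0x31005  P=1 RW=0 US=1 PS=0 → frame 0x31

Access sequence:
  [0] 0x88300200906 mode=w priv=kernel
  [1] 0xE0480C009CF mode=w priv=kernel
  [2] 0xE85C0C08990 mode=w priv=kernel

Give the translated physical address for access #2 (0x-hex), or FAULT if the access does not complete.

Walk each access:
#0 VA=0x88300200906 (w,kernel):
  lvl0: tbl 0x19, slot 17 ⇒ 0x1B007 (P1/RW1/US1/PS0)
  lvl1: tbl 0x1B, slot 12 ⇒ 0x1D007 (P1/RW1/US1/PS0)
  lvl2: tbl 0x1D, slot 1 ⇒ 0x1E087 (P1/RW1/US1/PS1)
  ⇒ phys 0x1E906 (huge @L2)  [3 reads]
#1 VA=0xE0480C009CF (w,kernel):
  lvl0: tbl 0x19, slot 28 ⇒ 0x21007 (P1/RW1/US1/PS0)
  lvl1: tbl 0x21, slot 18 ⇒ 0x23007 (P1/RW1/US1/PS0)
  lvl2: tbl 0x23, slot 6 ⇒ 0x65000 (P0/RW0/US0/PS0)
  → PAGE_NOT_PRESENT  (3 entries read)
#2 VA=0xE85C0C08990 (w,kernel):
  lvl0: tbl 0x19, slot 29 ⇒ 0x27007 (P1/RW1/US1/PS0)
  lvl1: tbl 0x27, slot 23 ⇒ 0x2B007 (P1/RW1/US1/PS0)
  lvl2: tbl 0x2B, slot 6 ⇒ 0x2E007 (P1/RW1/US1/PS0)
  lvl3: tbl 0x2E, slot 8 ⇒ 0x31005 (P1/RW0/US1/PS0)
  → PROTECTION_VIOLATION  (4 entries read)

Access #2 PA: FAULT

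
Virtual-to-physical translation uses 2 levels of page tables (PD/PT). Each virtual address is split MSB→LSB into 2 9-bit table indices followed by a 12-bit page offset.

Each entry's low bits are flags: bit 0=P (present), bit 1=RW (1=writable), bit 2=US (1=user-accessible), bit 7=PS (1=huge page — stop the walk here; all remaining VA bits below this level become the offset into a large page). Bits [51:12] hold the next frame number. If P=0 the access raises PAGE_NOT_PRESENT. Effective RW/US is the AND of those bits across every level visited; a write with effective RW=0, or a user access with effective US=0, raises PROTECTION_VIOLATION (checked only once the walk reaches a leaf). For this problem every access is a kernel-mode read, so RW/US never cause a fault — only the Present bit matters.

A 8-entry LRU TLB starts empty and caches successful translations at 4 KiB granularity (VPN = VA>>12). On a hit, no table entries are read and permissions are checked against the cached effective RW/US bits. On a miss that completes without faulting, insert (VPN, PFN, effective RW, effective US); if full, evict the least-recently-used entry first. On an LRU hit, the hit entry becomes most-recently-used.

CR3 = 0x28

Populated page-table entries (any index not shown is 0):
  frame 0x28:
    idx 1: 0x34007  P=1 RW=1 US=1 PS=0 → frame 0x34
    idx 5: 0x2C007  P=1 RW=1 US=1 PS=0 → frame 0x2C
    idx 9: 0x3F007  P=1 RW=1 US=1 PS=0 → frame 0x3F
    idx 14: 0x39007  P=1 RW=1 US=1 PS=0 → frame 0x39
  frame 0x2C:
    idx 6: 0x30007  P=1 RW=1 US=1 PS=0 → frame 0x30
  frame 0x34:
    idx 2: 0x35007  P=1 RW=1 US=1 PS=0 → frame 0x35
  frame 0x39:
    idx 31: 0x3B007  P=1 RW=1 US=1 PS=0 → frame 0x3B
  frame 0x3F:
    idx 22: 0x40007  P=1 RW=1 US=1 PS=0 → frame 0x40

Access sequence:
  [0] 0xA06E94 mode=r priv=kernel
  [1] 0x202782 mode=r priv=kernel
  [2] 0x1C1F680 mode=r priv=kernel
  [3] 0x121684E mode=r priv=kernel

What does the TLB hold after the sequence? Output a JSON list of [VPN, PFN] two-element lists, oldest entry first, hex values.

Per-access translation:
#0 VA=0xA06E94 (r,kernel):
  [0] read 0x28 idx=5: raw=0x2C007 flags P=1 W=1 U=1 S=0
  [1] read 0x2C idx=6: raw=0x30007 flags P=1 W=1 U=1 S=0
  → PA=0x30E94  (2 entries read)
#1 VA=0x202782 (r,kernel):
  [0] read 0x28 idx=1: raw=0x34007 flags P=1 W=1 U=1 S=0
  [1] read 0x34 idx=2: raw=0x35007 flags P=1 W=1 U=1 S=0
  → PA=0x35782  (2 entries read)
#2 VA=0x1C1F680 (r,kernel):
  [0] read 0x28 idx=14: raw=0x39007 flags P=1 W=1 U=1 S=0
  [1] read 0x39 idx=31: raw=0x3B007 flags P=1 W=1 U=1 S=0
  → PA=0x3B680  (2 entries read)
#3 VA=0x121684E (r,kernel):
  [0] read 0x28 idx=9: raw=0x3F007 flags P=1 W=1 U=1 S=0
  [1] read 0x3F idx=22: raw=0x40007 flags P=1 W=1 U=1 S=0
  → PA=0x4084E  (2 entries read)

TLB: [["0xA06", "0x30"], ["0x202", "0x35"], ["0x1C1F", "0x3B"], ["0x1216", "0x40"]]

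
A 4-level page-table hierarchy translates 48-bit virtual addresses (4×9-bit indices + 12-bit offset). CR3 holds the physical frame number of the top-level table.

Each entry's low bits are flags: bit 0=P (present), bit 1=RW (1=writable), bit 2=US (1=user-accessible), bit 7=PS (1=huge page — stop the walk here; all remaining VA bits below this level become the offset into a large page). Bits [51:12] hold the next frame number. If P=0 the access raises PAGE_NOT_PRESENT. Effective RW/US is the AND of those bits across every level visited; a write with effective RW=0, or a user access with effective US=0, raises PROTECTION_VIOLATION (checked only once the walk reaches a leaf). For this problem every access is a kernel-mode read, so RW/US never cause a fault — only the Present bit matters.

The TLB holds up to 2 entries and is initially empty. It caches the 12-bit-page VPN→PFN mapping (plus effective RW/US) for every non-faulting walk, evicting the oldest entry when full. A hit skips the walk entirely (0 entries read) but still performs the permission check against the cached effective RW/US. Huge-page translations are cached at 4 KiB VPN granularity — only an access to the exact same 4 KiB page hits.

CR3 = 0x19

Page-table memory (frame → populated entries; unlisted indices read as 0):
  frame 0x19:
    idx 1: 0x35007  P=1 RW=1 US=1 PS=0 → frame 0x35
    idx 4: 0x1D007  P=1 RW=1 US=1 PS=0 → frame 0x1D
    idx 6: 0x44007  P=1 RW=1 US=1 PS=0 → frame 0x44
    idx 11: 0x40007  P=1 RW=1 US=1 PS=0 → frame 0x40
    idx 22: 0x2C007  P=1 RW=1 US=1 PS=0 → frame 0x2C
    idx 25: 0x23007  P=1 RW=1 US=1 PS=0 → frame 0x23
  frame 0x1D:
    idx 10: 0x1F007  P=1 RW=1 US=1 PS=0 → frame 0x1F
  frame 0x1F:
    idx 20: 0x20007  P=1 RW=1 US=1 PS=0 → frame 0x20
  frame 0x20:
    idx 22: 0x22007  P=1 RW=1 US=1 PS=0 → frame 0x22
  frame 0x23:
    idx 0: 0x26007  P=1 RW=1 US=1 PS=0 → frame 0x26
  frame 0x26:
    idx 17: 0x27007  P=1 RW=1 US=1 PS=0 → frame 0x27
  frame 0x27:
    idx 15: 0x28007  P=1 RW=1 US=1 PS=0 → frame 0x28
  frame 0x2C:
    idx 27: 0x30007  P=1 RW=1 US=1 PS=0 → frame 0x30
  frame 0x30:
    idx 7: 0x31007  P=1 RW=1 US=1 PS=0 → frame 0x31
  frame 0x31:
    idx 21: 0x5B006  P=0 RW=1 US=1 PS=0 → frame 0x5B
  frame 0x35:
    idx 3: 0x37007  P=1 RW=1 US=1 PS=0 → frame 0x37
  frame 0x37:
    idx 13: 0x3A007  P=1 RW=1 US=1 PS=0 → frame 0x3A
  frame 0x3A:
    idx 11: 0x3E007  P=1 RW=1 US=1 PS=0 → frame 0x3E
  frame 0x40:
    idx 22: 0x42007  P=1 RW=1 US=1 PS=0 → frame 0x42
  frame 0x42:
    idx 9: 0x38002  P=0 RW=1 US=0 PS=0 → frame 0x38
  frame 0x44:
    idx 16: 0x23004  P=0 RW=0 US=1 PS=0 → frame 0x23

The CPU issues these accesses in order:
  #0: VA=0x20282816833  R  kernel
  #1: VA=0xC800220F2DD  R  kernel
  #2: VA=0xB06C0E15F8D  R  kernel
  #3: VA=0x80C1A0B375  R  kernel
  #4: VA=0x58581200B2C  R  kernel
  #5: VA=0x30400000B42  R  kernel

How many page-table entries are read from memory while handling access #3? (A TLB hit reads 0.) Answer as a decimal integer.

Trace:
#0 VA=0x20282816833 (r,kernel):
  L0 @0x19[4] → 0x1D007  P=1,RW=1,US=1,PS=0
  L1 @0x1D[10] → 0x1F007  P=1,RW=1,US=1,PS=0
  L2 @0x1F[20] → 0x20007  P=1,RW=1,US=1,PS=0
  L3 @0x20[22] → 0x22007  P=1,RW=1,US=1,PS=0
  ⇒ phys 0x22833  [4 reads]
#1 VA=0xC800220F2DD (r,kernel):
  L0 @0x19[25] → 0x23007  P=1,RW=1,US=1,PS=0
  L1 @0x23[0] → 0x26007  P=1,RW=1,US=1,PS=0
  L2 @0x26[17] → 0x27007  P=1,RW=1,US=1,PS=0
  L3 @0x27[15] → 0x28007  P=1,RW=1,US=1,PS=0
  ⇒ phys 0x282DD  [4 reads]
#2 VA=0xB06C0E15F8D (r,kernel):
  L0 @0x19[22] → 0x2C007  P=1,RW=1,US=1,PS=0
  L1 @0x2C[27] → 0x30007  P=1,RW=1,US=1,PS=0
  L2 @0x30[7] → 0x31007  P=1,RW=1,US=1,PS=0
  L3 @0x31[21] → 0x5B006  P=0,RW=1,US=1,PS=0
  ⇒ fault: PAGE_NOT_PRESENT  — 4 lookups
#3 VA=0x80C1A0B375 (r,kernel):
  L0 @0x19[1] → 0x35007  P=1,RW=1,US=1,PS=0
  L1 @0x35[3] → 0x37007  P=1,RW=1,US=1,PS=0
  L2 @0x37[13] → 0x3A007  P=1,RW=1,US=1,PS=0
  L3 @0x3A[11] → 0x3E007  P=1,RW=1,US=1,PS=0
  ⇒ phys 0x3E375  [4 reads]
#4 VA=0x58581200B2C (r,kernel):
  L0 @0x19[11] → 0x40007  P=1,RW=1,US=1,PS=0
  L1 @0x40[22] → 0x42007  P=1,RW=1,US=1,PS=0
  L2 @0x42[9] → 0x38002  P=0,RW=1,US=0,PS=0
  ⇒ fault: PAGE_NOT_PRESENT  — 3 lookups
#5 VA=0x30400000B42 (r,kernel):
  L0 @0x19[6] → 0x44007  P=1,RW=1,US=1,PS=0
  L1 @0x44[16] → 0x23004  P=0,RW=0,US=1,PS=0
  ⇒ fault: PAGE_NOT_PRESENT  — 2 lookups

Entries read for #3: 4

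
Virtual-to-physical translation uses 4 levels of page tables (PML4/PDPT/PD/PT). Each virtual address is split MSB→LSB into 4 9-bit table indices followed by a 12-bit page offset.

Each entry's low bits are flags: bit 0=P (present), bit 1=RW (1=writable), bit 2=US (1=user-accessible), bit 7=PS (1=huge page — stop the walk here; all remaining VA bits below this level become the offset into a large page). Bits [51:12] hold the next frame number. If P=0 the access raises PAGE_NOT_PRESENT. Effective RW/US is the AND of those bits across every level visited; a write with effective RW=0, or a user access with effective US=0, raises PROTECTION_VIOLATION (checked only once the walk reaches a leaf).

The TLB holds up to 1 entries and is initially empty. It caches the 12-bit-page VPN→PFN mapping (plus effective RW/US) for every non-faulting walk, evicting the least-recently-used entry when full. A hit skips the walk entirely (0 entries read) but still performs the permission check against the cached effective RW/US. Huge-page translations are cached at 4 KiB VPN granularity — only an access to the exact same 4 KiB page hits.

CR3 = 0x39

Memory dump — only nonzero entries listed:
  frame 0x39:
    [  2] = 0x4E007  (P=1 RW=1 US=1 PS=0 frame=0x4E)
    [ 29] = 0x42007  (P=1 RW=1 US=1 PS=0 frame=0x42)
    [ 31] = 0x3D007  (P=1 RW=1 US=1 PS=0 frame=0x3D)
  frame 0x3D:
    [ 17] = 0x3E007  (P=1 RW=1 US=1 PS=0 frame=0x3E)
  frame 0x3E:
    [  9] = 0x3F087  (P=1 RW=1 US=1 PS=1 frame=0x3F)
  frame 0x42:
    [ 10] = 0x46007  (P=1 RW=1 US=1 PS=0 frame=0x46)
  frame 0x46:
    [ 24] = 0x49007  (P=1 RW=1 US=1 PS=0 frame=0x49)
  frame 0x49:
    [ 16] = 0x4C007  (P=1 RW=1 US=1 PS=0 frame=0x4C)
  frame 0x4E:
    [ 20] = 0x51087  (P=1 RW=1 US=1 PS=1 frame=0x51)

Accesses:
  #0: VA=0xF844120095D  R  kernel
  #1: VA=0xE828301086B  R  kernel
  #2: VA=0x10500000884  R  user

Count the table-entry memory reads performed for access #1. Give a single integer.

Trace:
#0 VA=0xF844120095D (r,kernel):
  [0] read 0x39 idx=31: raw=0x3D007 flags P=1 W=1 U=1 S=0
  [1] read 0x3D idx=17: raw=0x3E007 flags P=1 W=1 U=1 S=0
  [2] read 0x3E idx=9: raw=0x3F087 flags P=1 W=1 U=1 S=1
  ⇒ phys 0x3F95D (huge @L2)  [3 reads]
#1 VA=0xE828301086B (r,kernel):
  [0] read 0x39 idx=29: raw=0x42007 flags P=1 W=1 U=1 S=0
  [1] read 0x42 idx=10: raw=0x46007 flags P=1 W=1 U=1 S=0
  [2] read 0x46 idx=24: raw=0x49007 flags P=1 W=1 U=1 S=0
  [3] read 0x49 idx=16: raw=0x4C007 flags P=1 W=1 U=1 S=0
  ⇒ phys 0x4C86B  [4 reads]
#2 VA=0x10500000884 (r,user):
  [0] read 0x39 idx=2: raw=0x4E007 flags P=1 W=1 U=1 S=0
  [1] read 0x4E idx=20: raw=0x51087 flags P=1 W=1 U=1 S=1
  ⇒ phys 0x51884 (huge @L1)  [2 reads]

Entries read for #1: 4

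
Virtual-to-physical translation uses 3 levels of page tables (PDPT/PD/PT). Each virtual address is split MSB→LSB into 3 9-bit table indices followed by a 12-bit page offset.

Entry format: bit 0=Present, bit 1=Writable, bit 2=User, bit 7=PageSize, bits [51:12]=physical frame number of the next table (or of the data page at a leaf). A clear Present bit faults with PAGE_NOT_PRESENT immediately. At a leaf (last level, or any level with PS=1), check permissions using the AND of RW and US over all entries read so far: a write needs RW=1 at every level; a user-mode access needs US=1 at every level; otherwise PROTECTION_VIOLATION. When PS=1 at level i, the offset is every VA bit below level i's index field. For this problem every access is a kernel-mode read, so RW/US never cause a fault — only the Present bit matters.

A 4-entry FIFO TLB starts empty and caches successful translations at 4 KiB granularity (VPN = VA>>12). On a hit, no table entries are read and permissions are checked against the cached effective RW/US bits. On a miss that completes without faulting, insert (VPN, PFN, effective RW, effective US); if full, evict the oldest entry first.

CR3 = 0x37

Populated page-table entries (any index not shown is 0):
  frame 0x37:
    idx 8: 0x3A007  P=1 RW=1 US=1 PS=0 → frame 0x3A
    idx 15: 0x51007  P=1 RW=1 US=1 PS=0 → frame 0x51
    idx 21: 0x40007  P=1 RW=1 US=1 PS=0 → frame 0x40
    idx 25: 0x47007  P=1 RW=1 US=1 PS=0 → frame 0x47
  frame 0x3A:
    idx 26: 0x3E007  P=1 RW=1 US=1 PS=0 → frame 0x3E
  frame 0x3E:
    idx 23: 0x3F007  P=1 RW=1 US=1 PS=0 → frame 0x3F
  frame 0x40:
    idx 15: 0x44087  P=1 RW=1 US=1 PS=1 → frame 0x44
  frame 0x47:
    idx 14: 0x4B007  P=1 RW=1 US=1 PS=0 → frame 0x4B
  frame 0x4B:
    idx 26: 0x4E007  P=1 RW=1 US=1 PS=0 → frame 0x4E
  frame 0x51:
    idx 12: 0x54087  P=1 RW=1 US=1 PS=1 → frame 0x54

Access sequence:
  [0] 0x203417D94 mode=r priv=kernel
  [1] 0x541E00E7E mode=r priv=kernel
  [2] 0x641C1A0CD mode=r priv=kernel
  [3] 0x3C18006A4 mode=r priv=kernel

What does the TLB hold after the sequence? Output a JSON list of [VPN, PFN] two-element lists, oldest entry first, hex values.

Per-access translation:
#0 VA=0x203417D94 (r,kernel):
  L0 @0x37[8] → 0x3A007  P=1,RW=1,US=1,PS=0
  L1 @0x3A[26] → 0x3E007  P=1,RW=1,US=1,PS=0
  L2 @0x3E[23] → 0x3F007  P=1,RW=1,US=1,PS=0
  ✓ 0x3FD94  — 3 lookups
#1 VA=0x541E00E7E (r,kernel):
  L0 @0x37[21] → 0x40007  P=1,RW=1,US=1,PS=0
  L1 @0x40[15] → 0x44087  P=1,RW=1,US=1,PS=1
  ✓ 0x44E7E (huge @L1)  — 2 lookups
#2 VA=0x641C1A0CD (r,kernel):
  L0 @0x37[25] → 0x47007  P=1,RW=1,US=1,PS=0
  L1 @0x47[14] → 0x4B007  P=1,RW=1,US=1,PS=0
  L2 @0x4B[26] → 0x4E007  P=1,RW=1,US=1,PS=0
  ✓ 0x4E0CD  — 3 lookups
#3 VA=0x3C18006A4 (r,kernel):
  L0 @0x37[15] → 0x51007  P=1,RW=1,US=1,PS=0
  L1 @0x51[12] → 0x54087  P=1,RW=1,US=1,PS=1
  ✓ 0x546A4 (huge @L1)  — 2 lookups

TLB: [["0x203417", "0x3F"], ["0x541E00", "0x44"], ["0x641C1A", "0x4E"], ["0x3C1800", "0x54"]]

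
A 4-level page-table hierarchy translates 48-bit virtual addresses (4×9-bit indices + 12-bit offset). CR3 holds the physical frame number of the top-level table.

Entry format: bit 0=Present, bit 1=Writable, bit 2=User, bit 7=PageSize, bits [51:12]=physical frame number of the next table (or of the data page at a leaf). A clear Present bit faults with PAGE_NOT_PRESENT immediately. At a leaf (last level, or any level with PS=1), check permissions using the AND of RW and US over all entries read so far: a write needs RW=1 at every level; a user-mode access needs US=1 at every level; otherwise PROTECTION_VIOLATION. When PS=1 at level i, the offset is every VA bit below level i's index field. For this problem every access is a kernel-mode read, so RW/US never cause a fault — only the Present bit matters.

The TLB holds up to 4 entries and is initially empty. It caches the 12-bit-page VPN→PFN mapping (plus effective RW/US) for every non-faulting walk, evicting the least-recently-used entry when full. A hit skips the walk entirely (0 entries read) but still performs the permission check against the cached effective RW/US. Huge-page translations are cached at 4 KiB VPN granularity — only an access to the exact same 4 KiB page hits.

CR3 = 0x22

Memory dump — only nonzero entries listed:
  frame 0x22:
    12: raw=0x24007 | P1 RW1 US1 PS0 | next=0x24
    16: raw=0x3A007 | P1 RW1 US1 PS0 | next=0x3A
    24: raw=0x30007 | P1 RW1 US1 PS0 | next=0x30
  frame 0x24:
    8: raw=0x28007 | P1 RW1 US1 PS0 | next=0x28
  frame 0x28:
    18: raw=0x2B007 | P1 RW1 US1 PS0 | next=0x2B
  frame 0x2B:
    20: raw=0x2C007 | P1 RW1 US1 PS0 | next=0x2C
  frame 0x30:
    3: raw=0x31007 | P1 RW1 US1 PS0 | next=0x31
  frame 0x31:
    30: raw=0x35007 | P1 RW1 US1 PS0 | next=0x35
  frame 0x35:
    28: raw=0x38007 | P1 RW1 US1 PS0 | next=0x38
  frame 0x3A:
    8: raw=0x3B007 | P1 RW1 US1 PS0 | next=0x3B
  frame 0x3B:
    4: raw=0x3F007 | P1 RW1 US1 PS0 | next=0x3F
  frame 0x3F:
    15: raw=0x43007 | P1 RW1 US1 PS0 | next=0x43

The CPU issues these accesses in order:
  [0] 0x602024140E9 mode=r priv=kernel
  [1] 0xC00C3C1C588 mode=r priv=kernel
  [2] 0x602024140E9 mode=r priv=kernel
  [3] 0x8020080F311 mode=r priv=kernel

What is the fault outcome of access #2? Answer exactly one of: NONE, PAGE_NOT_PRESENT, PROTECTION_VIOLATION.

Trace:
#0 VA=0x602024140E9 (r,kernel):
  L0: frame=0x22 idx=12 entry=0x24007 [P=1 RW=1 US=1 PS=0]
  L1: frame=0x24 idx=8 entry=0x28007 [P=1 RW=1 US=1 PS=0]
  L2: frame=0x28 idx=18 entry=0x2B007 [P=1 RW=1 US=1 PS=0]
  L3: frame=0x2B idx=20 entry=0x2C007 [P=1 RW=1 US=1 PS=0]
  ✓ 0x2C0E9  — 4 lookups
#1 VA=0xC00C3C1C588 (r,kernel):
  L0: frame=0x22 idx=24 entry=0x30007 [P=1 RW=1 US=1 PS=0]
  L1: frame=0x30 idx=3 entry=0x31007 [P=1 RW=1 US=1 PS=0]
  L2: frame=0x31 idx=30 entry=0x35007 [P=1 RW=1 US=1 PS=0]
  L3: frame=0x35 idx=28 entry=0x38007 [P=1 RW=1 US=1 PS=0]
  ✓ 0x38588  — 4 lookups
#2 VA=0x602024140E9 (r,kernel):
  TLB hit vpn=0x60202414 → PA=0x2C0E9
#3 VA=0x8020080F311 (r,kernel):
  L0: frame=0x22 idx=16 entry=0x3A007 [P=1 RW=1 US=1 PS=0]
  L1: frame=0x3A idx=8 entry=0x3B007 [P=1 RW=1 US=1 PS=0]
  L2: frame=0x3B idx=4 entry=0x3F007 [P=1 RW=1 US=1 PS=0]
  L3: frame=0x3F idx=15 entry=0x43007 [P=1 RW=1 US=1 PS=0]
  ✓ 0x43311  — 4 lookups

Access #2 fault: NONE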